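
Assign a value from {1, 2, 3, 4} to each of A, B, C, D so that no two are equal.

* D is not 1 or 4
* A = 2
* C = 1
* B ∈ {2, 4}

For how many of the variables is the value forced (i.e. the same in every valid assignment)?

4

A must be 2 (only option left). Remove 2 from B, D.
B must be 4 (only option left).
C must be 1 (only option left).
That leaves D = 3.
Every variable is fixed: A=2, B=4, C=1, D=3. That makes 4.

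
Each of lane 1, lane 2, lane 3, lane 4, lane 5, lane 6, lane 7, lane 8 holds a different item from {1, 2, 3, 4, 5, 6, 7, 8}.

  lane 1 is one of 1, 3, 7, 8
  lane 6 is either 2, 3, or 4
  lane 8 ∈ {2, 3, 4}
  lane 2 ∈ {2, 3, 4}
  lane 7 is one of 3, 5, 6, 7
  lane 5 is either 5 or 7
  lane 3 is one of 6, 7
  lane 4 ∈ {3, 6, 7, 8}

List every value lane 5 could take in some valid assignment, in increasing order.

The 8 variables together cover exactly {1, 2, 3, 4, 5, 6, 7, 8} — 8 values for 8 variables — and 1 appears only in lane 1's list, so lane 1 = 1.
The 7 still-open variables together cover exactly {2, 3, 4, 5, 6, 7, 8} — 7 values for 7 variables — and 8 appears only in lane 4's list, so lane 4 = 8.
lane 2, lane 6, lane 8 between them cover only {2, 3, 4} — a naked triple. Remove those values from lane 7.
No further eliminations apply; lane 5 can still be any of 5, 7.

5, 7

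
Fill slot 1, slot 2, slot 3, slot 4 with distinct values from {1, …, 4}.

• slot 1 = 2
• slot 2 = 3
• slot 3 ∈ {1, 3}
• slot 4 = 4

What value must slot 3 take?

slot 1 must be 2 (only option left).
slot 2's domain is down to {3}, so slot 2 = 3. Strike 3 from slot 3.
So slot 3 = 1.

1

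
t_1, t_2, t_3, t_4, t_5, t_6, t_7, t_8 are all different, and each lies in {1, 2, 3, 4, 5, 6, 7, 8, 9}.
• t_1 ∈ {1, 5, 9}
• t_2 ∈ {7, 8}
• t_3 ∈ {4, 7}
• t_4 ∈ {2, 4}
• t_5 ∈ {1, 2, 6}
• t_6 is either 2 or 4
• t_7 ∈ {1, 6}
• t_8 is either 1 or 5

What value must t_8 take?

5

Among the 8 variables, 8 fits only t_2 (and all 8 values in {1, 2, 4, 5, 6, 7, 8, 9} must be used), so t_2 = 8.
The 7 still-open variables draw from only 7 values {1, 2, 4, 5, 6, 7, 9}, so each is used; only t_3 can be 7, hence t_3 = 7.
The 6 still-open variables together cover exactly {1, 2, 4, 5, 6, 9} — 6 values for 6 variables — and 9 appears only in t_1's list, so t_1 = 9.
The 5 still-open variables together cover exactly {1, 2, 4, 5, 6} — 5 values for 5 variables — and 5 appears only in t_8's list, so t_8 = 5.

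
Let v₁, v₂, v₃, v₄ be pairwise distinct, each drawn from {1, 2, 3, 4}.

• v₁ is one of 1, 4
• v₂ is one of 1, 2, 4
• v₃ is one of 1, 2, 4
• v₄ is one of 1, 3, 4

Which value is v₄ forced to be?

The 4 variables together cover exactly {1, 2, 3, 4} — 4 values for 4 variables — and 3 appears only in v₄'s list, so v₄ = 3.

3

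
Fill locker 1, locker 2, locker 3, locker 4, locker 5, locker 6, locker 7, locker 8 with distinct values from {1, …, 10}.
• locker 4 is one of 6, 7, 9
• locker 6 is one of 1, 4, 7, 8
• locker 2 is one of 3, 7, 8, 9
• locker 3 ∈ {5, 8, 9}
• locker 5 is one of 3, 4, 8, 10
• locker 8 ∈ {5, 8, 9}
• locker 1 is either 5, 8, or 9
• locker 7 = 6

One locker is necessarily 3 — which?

locker 2

locker 7's domain is down to {6}, so locker 7 = 6. So locker 4 can't be 6.
The 3 variables locker 1, locker 3, locker 8 are confined to {5, 8, 9}, which locks those values in; drop them from locker 2, locker 4, locker 5, locker 6.
That leaves locker 4 = 7. Eliminate 7 elsewhere: locker 2, locker 6.
So 3 goes to locker 2.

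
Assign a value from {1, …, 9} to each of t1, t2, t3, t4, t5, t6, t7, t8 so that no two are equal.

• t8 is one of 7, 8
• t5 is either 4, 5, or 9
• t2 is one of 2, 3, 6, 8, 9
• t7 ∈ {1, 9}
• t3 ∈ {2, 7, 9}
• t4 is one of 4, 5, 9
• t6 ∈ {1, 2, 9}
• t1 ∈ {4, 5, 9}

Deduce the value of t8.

8

t1, t4, t5 between them cover only {4, 5, 9} — a naked triple. Remove those values from t2, t3, t6, t7.
t7's domain is down to {1}, so t7 = 1. Remove 1 from t6.
t6 has just one choice, so t6 = 2. Eliminate 2 elsewhere: t2, t3.
t3's domain is down to {7}, so t3 = 7. Remove 7 from t8.
So t8 = 8.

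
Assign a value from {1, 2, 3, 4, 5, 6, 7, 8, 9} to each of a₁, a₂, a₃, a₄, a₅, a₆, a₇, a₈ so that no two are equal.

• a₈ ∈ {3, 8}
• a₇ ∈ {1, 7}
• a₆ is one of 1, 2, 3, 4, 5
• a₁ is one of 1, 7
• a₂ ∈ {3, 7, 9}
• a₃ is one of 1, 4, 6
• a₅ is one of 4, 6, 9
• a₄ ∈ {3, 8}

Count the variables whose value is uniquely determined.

1

The 2 variables a₁ and a₇ are confined to {1, 7}, which locks those values in; drop them from a₂, a₃, a₆.
a₄ and a₈ share exactly the 2 values {3, 8}; by pigeonhole those values go to them, so strike 3, 8 from a₂, a₆.
a₂'s domain is down to {9}, so a₂ = 9. Remove 9 from a₅.
The 2 variables a₃ and a₅ are confined to {4, 6}, which locks those values in; drop them from a₆.
Determined: a₂=9. The other variables each still have more than one consistent value. That makes 1.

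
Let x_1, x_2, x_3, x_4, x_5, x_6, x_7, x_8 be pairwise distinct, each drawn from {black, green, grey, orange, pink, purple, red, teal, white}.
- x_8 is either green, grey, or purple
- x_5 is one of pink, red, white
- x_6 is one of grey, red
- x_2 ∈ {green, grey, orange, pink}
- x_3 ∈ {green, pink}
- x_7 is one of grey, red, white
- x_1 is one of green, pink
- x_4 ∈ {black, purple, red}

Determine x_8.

The 8 variables together cover exactly {black, green, grey, orange, pink, purple, red, white} — 8 values for 8 variables — and black appears only in x_4's list, so x_4 = black.
The 7 still-open variables together cover exactly {green, grey, orange, pink, purple, red, white} — 7 values for 7 variables — and orange appears only in x_2's list, so x_2 = orange.
Among the 6 still-open variables, purple fits only x_8 (and all 6 values in {green, grey, pink, purple, red, white} must be used), so x_8 = purple.

purple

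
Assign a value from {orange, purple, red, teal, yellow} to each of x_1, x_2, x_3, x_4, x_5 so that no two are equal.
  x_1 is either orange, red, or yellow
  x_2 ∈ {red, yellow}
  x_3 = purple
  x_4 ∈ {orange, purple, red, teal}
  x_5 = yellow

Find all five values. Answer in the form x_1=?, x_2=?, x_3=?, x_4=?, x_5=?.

x_1=orange, x_2=red, x_3=purple, x_4=teal, x_5=yellow

x_3's domain is down to {purple}, so x_3 = purple. Eliminate purple elsewhere: x_4.
That leaves x_5 = yellow. So x_1, x_2 can't be yellow.
x_2's domain is down to {red}, so x_2 = red. Strike red from x_1, x_4.
That leaves x_1 = orange. Remove orange from x_4.
x_4's domain is down to {teal}, so x_4 = teal.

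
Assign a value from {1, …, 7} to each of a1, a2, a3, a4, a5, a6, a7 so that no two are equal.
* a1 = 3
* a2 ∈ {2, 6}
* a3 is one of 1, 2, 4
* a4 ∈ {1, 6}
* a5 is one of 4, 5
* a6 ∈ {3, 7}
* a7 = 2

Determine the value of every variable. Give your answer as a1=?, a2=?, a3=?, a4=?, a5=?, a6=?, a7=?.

a1's domain is down to {3}, so a1 = 3. Strike 3 from a6.
a6 has just one choice, so a6 = 7.
That leaves a7 = 2. So a2, a3 can't be 2.
a2's domain is down to {6}, so a2 = 6. Remove 6 from a4.
a4 must be 1 (only option left). Remove 1 from a3.
a3's domain is down to {4}, so a3 = 4. So a5 can't be 4.
a5's domain is down to {5}, so a5 = 5.

a1=3, a2=6, a3=4, a4=1, a5=5, a6=7, a7=2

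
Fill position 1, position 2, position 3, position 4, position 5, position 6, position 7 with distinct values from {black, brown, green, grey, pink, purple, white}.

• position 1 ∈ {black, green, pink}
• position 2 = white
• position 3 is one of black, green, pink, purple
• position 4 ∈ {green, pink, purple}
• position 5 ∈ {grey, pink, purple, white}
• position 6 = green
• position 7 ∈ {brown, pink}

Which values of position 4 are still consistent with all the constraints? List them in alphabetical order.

pink, purple

position 2 has just one choice, so position 2 = white. So position 5 can't be white.
That leaves position 6 = green. Remove green from position 1, position 3, position 4.
The 5 still-open variables draw from only 5 values {black, brown, grey, pink, purple}, so each is used; only position 7 can be brown, hence position 7 = brown.
Among the 4 still-open variables, grey fits only position 5 (and all 4 values in {black, grey, pink, purple} must be used), so position 5 = grey.
No further eliminations apply; position 4 can still be any of pink, purple.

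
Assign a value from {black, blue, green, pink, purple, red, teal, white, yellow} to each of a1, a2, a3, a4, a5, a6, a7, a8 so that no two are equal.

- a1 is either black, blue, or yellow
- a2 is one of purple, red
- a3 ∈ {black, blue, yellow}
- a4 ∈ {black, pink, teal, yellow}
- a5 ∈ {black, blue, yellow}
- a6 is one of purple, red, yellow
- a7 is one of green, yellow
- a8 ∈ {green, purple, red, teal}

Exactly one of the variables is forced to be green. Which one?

a7

Among the 8 variables, pink fits only a4 (and all 8 values in {black, blue, green, pink, purple, red, teal, yellow} must be used), so a4 = pink.
The 7 still-open variables draw from only 7 values {black, blue, green, purple, red, teal, yellow}, so each is used; only a8 can be teal, hence a8 = teal.
Among the 6 still-open variables, green fits only a7 (and all 6 values in {black, blue, green, purple, red, yellow} must be used), so a7 = green.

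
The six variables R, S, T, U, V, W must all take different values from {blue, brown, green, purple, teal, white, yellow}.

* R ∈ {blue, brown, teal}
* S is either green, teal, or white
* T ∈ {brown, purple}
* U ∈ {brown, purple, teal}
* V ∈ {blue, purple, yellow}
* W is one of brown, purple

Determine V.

yellow

The 2 variables T and W are confined to {brown, purple}, which locks those values in; drop them from R, U, V.
That leaves U = teal. Strike teal from R, S.
R must be blue (only option left). Eliminate blue elsewhere: V.
So V = yellow.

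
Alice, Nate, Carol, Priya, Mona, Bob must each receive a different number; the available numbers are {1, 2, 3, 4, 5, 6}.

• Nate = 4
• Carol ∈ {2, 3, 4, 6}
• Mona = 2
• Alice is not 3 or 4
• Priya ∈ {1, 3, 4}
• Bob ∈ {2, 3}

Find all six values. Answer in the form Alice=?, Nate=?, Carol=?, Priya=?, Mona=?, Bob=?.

Nate must be 4 (only option left). Strike 4 from Carol, Priya.
Mona's domain is down to {2}, so Mona = 2. Strike 2 from Alice, Carol, Bob.
That leaves Bob = 3. Remove 3 from Carol, Priya.
Carol must be 6 (only option left). So Alice can't be 6.
Priya has just one choice, so Priya = 1. Remove 1 from Alice.
Alice has just one choice, so Alice = 5.

Alice=5, Nate=4, Carol=6, Priya=1, Mona=2, Bob=3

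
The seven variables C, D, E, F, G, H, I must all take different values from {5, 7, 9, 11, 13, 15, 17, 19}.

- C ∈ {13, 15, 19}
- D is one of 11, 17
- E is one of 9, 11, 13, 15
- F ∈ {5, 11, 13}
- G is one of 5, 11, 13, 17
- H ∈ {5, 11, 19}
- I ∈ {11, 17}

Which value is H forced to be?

19

Among the 7 variables, 9 fits only E (and all 7 values in {5, 9, 11, 13, 15, 17, 19} must be used), so E = 9.
The 6 still-open variables together cover exactly {5, 11, 13, 15, 17, 19} — 6 values for 6 variables — and 15 appears only in C's list, so C = 15.
The 5 still-open variables draw from only 5 values {5, 11, 13, 17, 19}, so each is used; only H can be 19, hence H = 19.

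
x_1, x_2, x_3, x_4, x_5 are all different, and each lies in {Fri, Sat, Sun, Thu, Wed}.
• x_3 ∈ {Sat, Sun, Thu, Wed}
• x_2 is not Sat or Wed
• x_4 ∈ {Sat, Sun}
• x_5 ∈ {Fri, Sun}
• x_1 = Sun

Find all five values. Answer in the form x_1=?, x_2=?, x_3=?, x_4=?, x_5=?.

x_1=Sun, x_2=Thu, x_3=Wed, x_4=Sat, x_5=Fri

x_1 must be Sun (only option left). Remove Sun from x_2, x_3, x_4, x_5.
That leaves x_4 = Sat. Remove Sat from x_3.
x_5 has just one choice, so x_5 = Fri. Strike Fri from x_2.
x_2's domain is down to {Thu}, so x_2 = Thu. Eliminate Thu elsewhere: x_3.
x_3 must be Wed (only option left).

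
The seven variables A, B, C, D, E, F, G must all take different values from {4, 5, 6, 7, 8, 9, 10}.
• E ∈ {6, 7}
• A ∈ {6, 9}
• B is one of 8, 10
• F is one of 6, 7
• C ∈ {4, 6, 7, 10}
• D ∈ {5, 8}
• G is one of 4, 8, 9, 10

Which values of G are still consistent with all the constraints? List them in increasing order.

Among the 7 variables, 5 fits only D (and all 7 values in {4, 5, 6, 7, 8, 9, 10} must be used), so D = 5.
E and F between them cover only {6, 7} — a naked pair. Remove those values from A, C.
That leaves A = 9. Strike 9 from G.
No further eliminations apply; G can still be any of 4, 8, 10.

4, 8, 10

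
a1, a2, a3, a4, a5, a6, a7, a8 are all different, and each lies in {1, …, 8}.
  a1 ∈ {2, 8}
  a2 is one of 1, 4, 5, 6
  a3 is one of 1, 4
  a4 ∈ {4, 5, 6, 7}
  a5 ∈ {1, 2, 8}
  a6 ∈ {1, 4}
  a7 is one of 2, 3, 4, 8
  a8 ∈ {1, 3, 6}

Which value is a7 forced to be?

Among the 8 variables, 7 fits only a4 (and all 8 values in {1, 2, 3, 4, 5, 6, 7, 8} must be used), so a4 = 7.
The 7 still-open variables together cover exactly {1, 2, 3, 4, 5, 6, 8} — 7 values for 7 variables — and 5 appears only in a2's list, so a2 = 5.
Among the 6 still-open variables, 6 fits only a8 (and all 6 values in {1, 2, 3, 4, 6, 8} must be used), so a8 = 6.
The 5 still-open variables draw from only 5 values {1, 2, 3, 4, 8}, so each is used; only a7 can be 3, hence a7 = 3.

3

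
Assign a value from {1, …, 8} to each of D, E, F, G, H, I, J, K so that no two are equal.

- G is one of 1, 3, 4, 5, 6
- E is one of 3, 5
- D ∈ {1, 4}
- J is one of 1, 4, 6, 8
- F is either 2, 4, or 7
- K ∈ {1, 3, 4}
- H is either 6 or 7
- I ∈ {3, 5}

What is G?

6

The 8 variables draw from only 8 values {1, 2, 3, 4, 5, 6, 7, 8}, so each is used; only F can be 2, hence F = 2.
The 7 still-open variables draw from only 7 values {1, 3, 4, 5, 6, 7, 8}, so each is used; only H can be 7, hence H = 7.
The 6 still-open variables draw from only 6 values {1, 3, 4, 5, 6, 8}, so each is used; only J can be 8, hence J = 8.
Among the 5 still-open variables, 6 fits only G (and all 5 values in {1, 3, 4, 5, 6} must be used), so G = 6.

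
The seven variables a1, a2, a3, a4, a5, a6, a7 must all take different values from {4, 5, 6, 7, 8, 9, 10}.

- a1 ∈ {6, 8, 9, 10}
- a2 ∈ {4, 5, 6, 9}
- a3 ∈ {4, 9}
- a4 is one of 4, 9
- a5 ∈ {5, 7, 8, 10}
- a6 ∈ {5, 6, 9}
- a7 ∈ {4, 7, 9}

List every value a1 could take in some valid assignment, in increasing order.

8, 10

a3 and a4 between them cover only {4, 9} — a naked pair. Remove those values from a1, a2, a6, a7.
a7 has just one choice, so a7 = 7. Eliminate 7 elsewhere: a5.
a2 and a6 between them cover only {5, 6} — a naked pair. Remove those values from a1, a5.
No further eliminations apply; a1 can still be any of 8, 10.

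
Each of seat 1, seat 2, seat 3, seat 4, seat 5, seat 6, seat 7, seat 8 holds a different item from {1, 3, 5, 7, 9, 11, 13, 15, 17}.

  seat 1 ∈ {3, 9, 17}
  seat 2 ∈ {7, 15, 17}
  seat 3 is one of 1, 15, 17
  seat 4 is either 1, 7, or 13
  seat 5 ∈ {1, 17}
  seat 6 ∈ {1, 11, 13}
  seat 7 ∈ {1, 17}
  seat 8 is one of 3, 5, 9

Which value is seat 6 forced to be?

The 2 variables seat 5 and seat 7 are confined to {1, 17}, which locks those values in; drop them from seat 1, seat 2, seat 3, seat 4, seat 6.
seat 3's domain is down to {15}, so seat 3 = 15. So seat 2 can't be 15.
seat 2 must be 7 (only option left). Remove 7 from seat 4.
seat 4 has just one choice, so seat 4 = 13. So seat 6 can't be 13.
So seat 6 = 11.

11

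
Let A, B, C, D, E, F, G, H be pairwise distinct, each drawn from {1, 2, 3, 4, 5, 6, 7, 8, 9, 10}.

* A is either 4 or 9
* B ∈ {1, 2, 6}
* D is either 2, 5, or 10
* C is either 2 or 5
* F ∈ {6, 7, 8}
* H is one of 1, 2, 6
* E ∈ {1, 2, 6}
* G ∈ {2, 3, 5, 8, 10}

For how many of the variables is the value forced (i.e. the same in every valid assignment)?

The 3 variables B, E, H are confined to {1, 2, 6}, which locks those values in; drop them from C, D, F, G.
C's domain is down to {5}, so C = 5. Remove 5 from D, G.
That leaves D = 10. So G can't be 10.
Determined: C=5, D=10. The other variables each still have more than one consistent value. That makes 2.

2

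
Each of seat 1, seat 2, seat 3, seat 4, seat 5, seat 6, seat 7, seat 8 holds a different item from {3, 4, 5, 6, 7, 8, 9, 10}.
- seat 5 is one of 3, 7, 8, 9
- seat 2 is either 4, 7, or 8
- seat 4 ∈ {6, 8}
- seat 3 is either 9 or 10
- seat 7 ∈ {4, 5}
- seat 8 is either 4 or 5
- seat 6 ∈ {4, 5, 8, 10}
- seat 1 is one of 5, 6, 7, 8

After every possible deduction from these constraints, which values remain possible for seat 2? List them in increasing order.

The 8 variables together cover exactly {3, 4, 5, 6, 7, 8, 9, 10} — 8 values for 8 variables — and 3 appears only in seat 5's list, so seat 5 = 3.
Among the 7 still-open variables, 9 fits only seat 3 (and all 7 values in {4, 5, 6, 7, 8, 9, 10} must be used), so seat 3 = 9.
The 6 still-open variables together cover exactly {4, 5, 6, 7, 8, 10} — 6 values for 6 variables — and 10 appears only in seat 6's list, so seat 6 = 10.
The 2 variables seat 7 and seat 8 are confined to {4, 5}, which locks those values in; drop them from seat 1, seat 2.
No further eliminations apply; seat 2 can still be any of 7, 8.

7, 8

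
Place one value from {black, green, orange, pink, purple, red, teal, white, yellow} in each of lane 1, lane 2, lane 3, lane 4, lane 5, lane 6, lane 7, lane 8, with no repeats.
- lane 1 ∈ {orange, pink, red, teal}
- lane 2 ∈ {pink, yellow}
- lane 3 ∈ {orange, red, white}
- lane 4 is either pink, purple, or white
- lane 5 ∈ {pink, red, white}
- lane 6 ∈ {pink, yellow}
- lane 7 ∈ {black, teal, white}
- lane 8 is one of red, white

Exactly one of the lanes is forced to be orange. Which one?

The 8 variables draw from only 8 values {black, orange, pink, purple, red, teal, white, yellow}, so each is used; only lane 7 can be black, hence lane 7 = black.
Among the 7 still-open variables, purple fits only lane 4 (and all 7 values in {orange, pink, purple, red, teal, white, yellow} must be used), so lane 4 = purple.
Among the 6 still-open variables, teal fits only lane 1 (and all 6 values in {orange, pink, red, teal, white, yellow} must be used), so lane 1 = teal.
The 5 still-open variables together cover exactly {orange, pink, red, white, yellow} — 5 values for 5 variables — and orange appears only in lane 3's list, so lane 3 = orange.

lane 3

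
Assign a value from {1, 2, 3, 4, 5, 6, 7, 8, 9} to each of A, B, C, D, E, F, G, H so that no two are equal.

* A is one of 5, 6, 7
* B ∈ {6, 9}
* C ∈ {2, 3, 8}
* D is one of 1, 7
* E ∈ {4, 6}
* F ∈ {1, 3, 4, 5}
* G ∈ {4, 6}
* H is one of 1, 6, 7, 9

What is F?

E and G between them cover only {4, 6} — a naked pair. Remove those values from A, B, F, H.
B's domain is down to {9}, so B = 9. Remove 9 from H.
D and H share exactly the 2 values {1, 7}; by pigeonhole those values go to them, so strike 1, 7 from A, F.
A's domain is down to {5}, so A = 5. Strike 5 from F.
So F = 3.

3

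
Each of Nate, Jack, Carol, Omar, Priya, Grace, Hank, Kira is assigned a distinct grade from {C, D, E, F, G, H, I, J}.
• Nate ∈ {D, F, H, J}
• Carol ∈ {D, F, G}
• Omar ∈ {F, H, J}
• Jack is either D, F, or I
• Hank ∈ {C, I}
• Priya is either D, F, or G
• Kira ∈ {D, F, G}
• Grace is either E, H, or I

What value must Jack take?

Among the 8 variables, C fits only Hank (and all 8 values in {C, D, E, F, G, H, I, J} must be used), so Hank = C.
Among the 7 still-open variables, E fits only Grace (and all 7 values in {D, E, F, G, H, I, J} must be used), so Grace = E.
The 6 still-open variables draw from only 6 values {D, F, G, H, I, J}, so each is used; only Jack can be I, hence Jack = I.

I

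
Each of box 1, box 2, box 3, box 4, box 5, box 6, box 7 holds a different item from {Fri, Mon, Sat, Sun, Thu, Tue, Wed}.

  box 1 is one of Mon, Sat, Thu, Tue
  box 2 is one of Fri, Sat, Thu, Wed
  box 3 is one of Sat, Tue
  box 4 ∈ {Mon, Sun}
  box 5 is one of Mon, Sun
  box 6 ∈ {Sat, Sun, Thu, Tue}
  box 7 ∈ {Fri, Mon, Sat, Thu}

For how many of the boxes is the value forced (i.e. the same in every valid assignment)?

2

The 7 variables draw from only 7 values {Fri, Mon, Sat, Sun, Thu, Tue, Wed}, so each is used; only box 2 can be Wed, hence box 2 = Wed.
Among the 6 still-open variables, Fri fits only box 7 (and all 6 values in {Fri, Mon, Sat, Sun, Thu, Tue} must be used), so box 7 = Fri.
The 2 variables box 4 and box 5 are confined to {Mon, Sun}, which locks those values in; drop them from box 1, box 6.
Determined: box 2=Wed, box 7=Fri. The other boxes each still have more than one consistent value. That makes 2.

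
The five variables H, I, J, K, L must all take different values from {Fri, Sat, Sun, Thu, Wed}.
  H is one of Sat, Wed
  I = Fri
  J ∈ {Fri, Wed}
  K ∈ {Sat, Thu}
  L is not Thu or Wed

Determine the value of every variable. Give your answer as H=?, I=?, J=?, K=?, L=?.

I's domain is down to {Fri}, so I = Fri. So J, L can't be Fri.
J has just one choice, so J = Wed. Remove Wed from H.
H's domain is down to {Sat}, so H = Sat. So K, L can't be Sat.
K's domain is down to {Thu}, so K = Thu.
L's domain is down to {Sun}, so L = Sun.

H=Sat, I=Fri, J=Wed, K=Thu, L=Sun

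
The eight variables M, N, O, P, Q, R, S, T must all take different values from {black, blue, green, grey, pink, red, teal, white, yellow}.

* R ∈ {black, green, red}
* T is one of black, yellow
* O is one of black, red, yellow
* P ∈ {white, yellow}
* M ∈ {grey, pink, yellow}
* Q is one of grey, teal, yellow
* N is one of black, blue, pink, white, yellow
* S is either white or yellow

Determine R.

green

P and S between them cover only {white, yellow} — a naked pair. Remove those values from M, N, O, Q, T.
T's domain is down to {black}, so T = black. Remove black from N, O, R.
O's domain is down to {red}, so O = red. Strike red from R.
So R = green.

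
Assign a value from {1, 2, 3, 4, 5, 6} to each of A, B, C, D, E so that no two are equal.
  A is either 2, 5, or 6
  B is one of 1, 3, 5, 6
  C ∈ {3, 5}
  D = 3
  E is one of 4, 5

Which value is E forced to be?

D's domain is down to {3}, so D = 3. Remove 3 from B, C.
C must be 5 (only option left). So A, B, E can't be 5.
So E = 4.

4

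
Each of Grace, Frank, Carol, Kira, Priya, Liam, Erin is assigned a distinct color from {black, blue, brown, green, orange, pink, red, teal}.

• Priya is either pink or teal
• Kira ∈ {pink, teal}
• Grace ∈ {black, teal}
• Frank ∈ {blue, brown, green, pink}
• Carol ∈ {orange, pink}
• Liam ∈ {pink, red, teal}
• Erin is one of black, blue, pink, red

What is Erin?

blue

Kira and Priya between them cover only {pink, teal} — a naked pair. Remove those values from Grace, Frank, Carol, Liam, Erin.
Grace must be black (only option left). Remove black from Erin.
Carol has just one choice, so Carol = orange.
Liam must be red (only option left). Eliminate red elsewhere: Erin.
So Erin = blue.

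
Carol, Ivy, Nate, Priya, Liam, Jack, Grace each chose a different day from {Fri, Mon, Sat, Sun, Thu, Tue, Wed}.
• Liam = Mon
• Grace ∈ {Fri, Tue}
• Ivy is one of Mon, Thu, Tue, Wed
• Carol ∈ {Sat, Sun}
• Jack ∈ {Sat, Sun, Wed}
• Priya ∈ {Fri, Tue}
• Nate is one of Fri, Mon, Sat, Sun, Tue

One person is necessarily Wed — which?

Jack

Liam's domain is down to {Mon}, so Liam = Mon. Remove Mon from Ivy, Nate.
The 6 still-open variables draw from only 6 values {Fri, Sat, Sun, Thu, Tue, Wed}, so each is used; only Ivy can be Thu, hence Ivy = Thu.
The 5 still-open variables together cover exactly {Fri, Sat, Sun, Tue, Wed} — 5 values for 5 variables — and Wed appears only in Jack's list, so Jack = Wed.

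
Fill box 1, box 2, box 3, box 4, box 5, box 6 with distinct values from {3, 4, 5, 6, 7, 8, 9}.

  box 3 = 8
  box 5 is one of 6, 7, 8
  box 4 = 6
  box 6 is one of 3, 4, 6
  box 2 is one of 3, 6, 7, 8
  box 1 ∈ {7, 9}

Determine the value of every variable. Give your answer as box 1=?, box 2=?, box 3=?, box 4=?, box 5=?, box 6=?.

box 1=9, box 2=3, box 3=8, box 4=6, box 5=7, box 6=4

box 3 has just one choice, so box 3 = 8. So box 2, box 5 can't be 8.
box 4 has just one choice, so box 4 = 6. Remove 6 from box 2, box 5, box 6.
box 5's domain is down to {7}, so box 5 = 7. Eliminate 7 elsewhere: box 1, box 2.
That leaves box 1 = 9.
That leaves box 2 = 3. Eliminate 3 elsewhere: box 6.
That leaves box 6 = 4.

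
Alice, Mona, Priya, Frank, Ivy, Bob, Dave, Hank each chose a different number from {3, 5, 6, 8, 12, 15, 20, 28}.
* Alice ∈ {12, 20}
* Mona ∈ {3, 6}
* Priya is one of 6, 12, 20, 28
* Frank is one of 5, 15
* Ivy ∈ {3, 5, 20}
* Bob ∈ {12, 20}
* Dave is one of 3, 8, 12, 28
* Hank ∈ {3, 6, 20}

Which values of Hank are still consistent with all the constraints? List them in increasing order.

3, 6

The 8 variables draw from only 8 values {3, 5, 6, 8, 12, 15, 20, 28}, so each is used; only Dave can be 8, hence Dave = 8.
Among the 7 still-open variables, 15 fits only Frank (and all 7 values in {3, 5, 6, 12, 15, 20, 28} must be used), so Frank = 15.
The 6 still-open variables together cover exactly {3, 5, 6, 12, 20, 28} — 6 values for 6 variables — and 5 appears only in Ivy's list, so Ivy = 5.
Among the 5 still-open variables, 28 fits only Priya (and all 5 values in {3, 6, 12, 20, 28} must be used), so Priya = 28.
Alice and Bob share exactly the 2 values {12, 20}; by pigeonhole those values go to them, so strike 12, 20 from Hank.
No further eliminations apply; Hank can still be any of 3, 6.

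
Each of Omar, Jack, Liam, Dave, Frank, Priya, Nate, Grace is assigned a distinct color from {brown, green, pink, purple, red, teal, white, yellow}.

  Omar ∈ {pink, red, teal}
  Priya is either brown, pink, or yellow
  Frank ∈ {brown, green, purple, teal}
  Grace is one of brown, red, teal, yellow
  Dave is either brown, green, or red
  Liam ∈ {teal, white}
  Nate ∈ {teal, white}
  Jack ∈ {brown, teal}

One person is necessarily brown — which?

Among the 8 variables, purple fits only Frank (and all 8 values in {brown, green, pink, purple, red, teal, white, yellow} must be used), so Frank = purple.
Among the 7 still-open variables, green fits only Dave (and all 7 values in {brown, green, pink, red, teal, white, yellow} must be used), so Dave = green.
Liam and Nate share exactly the 2 values {teal, white}; by pigeonhole those values go to them, so strike teal, white from Omar, Jack, Grace.
So brown goes to Jack.

Jack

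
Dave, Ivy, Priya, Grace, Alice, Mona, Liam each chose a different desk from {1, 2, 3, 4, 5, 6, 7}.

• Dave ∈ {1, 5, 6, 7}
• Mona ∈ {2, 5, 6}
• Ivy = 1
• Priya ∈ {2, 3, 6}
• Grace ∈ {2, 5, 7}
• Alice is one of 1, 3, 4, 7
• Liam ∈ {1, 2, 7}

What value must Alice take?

4

Ivy has just one choice, so Ivy = 1. Remove 1 from Dave, Alice, Liam.
The 6 still-open variables draw from only 6 values {2, 3, 4, 5, 6, 7}, so each is used; only Alice can be 4, hence Alice = 4.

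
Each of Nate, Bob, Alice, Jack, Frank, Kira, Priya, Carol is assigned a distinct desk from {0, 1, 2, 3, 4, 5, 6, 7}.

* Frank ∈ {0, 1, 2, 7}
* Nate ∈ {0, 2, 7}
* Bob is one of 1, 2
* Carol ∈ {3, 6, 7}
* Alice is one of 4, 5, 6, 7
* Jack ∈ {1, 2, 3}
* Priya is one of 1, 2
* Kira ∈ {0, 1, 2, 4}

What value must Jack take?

The 8 variables together cover exactly {0, 1, 2, 3, 4, 5, 6, 7} — 8 values for 8 variables — and 5 appears only in Alice's list, so Alice = 5.
Among the 7 still-open variables, 4 fits only Kira (and all 7 values in {0, 1, 2, 3, 4, 6, 7} must be used), so Kira = 4.
Among the 6 still-open variables, 6 fits only Carol (and all 6 values in {0, 1, 2, 3, 6, 7} must be used), so Carol = 6.
The 5 still-open variables draw from only 5 values {0, 1, 2, 3, 7}, so each is used; only Jack can be 3, hence Jack = 3.

3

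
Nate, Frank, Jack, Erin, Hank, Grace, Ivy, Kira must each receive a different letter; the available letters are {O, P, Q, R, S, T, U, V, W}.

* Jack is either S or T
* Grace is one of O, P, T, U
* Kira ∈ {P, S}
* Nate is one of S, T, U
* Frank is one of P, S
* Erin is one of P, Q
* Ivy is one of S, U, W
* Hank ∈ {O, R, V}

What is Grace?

Frank and Kira between them cover only {P, S} — a naked pair. Remove those values from Nate, Jack, Erin, Grace, Ivy.
Jack has just one choice, so Jack = T. Remove T from Nate, Grace.
That leaves Erin = Q.
Nate has just one choice, so Nate = U. Eliminate U elsewhere: Grace, Ivy.
So Grace = O.

O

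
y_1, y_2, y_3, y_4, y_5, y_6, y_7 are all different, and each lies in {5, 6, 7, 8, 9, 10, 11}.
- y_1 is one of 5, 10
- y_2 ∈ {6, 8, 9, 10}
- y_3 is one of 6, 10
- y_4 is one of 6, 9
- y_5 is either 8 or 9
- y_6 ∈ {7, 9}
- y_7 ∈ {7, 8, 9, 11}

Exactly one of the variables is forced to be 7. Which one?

The 7 variables together cover exactly {5, 6, 7, 8, 9, 10, 11} — 7 values for 7 variables — and 5 appears only in y_1's list, so y_1 = 5.
The 6 still-open variables draw from only 6 values {6, 7, 8, 9, 10, 11}, so each is used; only y_7 can be 11, hence y_7 = 11.
The 5 still-open variables draw from only 5 values {6, 7, 8, 9, 10}, so each is used; only y_6 can be 7, hence y_6 = 7.

y_6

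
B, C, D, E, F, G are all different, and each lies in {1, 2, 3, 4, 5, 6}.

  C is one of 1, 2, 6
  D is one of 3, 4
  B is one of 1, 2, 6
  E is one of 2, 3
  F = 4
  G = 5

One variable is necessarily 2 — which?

E

F's domain is down to {4}, so F = 4. Eliminate 4 elsewhere: D.
G has just one choice, so G = 5.
That leaves D = 3. Strike 3 from E.
So 2 goes to E.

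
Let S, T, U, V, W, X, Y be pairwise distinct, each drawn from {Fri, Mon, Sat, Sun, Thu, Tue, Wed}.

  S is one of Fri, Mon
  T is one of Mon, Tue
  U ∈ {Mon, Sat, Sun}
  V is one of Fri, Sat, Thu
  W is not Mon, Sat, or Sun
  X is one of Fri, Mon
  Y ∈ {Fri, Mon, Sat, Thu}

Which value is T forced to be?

The 7 variables draw from only 7 values {Fri, Mon, Sat, Sun, Thu, Tue, Wed}, so each is used; only U can be Sun, hence U = Sun.
The 6 still-open variables draw from only 6 values {Fri, Mon, Sat, Thu, Tue, Wed}, so each is used; only W can be Wed, hence W = Wed.
Among the 5 still-open variables, Tue fits only T (and all 5 values in {Fri, Mon, Sat, Thu, Tue} must be used), so T = Tue.

Tue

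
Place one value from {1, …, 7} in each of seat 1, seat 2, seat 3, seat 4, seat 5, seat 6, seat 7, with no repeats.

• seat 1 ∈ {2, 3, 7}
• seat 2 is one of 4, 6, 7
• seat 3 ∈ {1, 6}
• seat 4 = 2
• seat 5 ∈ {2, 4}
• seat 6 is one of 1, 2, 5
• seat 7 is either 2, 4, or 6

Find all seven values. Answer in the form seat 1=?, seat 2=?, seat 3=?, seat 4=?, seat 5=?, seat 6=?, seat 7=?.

seat 4's domain is down to {2}, so seat 4 = 2. Eliminate 2 elsewhere: seat 1, seat 5, seat 6, seat 7.
seat 5 must be 4 (only option left). Eliminate 4 elsewhere: seat 2, seat 7.
seat 7 must be 6 (only option left). Strike 6 from seat 2, seat 3.
seat 2's domain is down to {7}, so seat 2 = 7. Eliminate 7 elsewhere: seat 1.
seat 3's domain is down to {1}, so seat 3 = 1. Eliminate 1 elsewhere: seat 6.
That leaves seat 6 = 5.
seat 1 has just one choice, so seat 1 = 3.

seat 1=3, seat 2=7, seat 3=1, seat 4=2, seat 5=4, seat 6=5, seat 7=6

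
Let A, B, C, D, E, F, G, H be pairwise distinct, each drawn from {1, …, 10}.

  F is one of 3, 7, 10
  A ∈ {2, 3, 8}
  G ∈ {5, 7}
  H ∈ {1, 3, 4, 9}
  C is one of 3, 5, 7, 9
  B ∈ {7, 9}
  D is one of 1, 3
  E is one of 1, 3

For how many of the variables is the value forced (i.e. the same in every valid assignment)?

2

D and E between them cover only {1, 3} — a naked pair. Remove those values from A, C, F, H.
The 3 variables B, C, G are confined to {5, 7, 9}, which locks those values in; drop them from F, H.
F must be 10 (only option left).
H's domain is down to {4}, so H = 4.
Determined: F=10, H=4. The other variables each still have more than one consistent value. That makes 2.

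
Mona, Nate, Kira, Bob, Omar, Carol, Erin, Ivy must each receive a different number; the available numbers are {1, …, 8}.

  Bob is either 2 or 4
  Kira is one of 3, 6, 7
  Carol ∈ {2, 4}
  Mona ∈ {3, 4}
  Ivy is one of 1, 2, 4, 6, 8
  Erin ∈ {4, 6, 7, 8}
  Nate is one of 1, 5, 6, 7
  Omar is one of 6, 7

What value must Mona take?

Among the 8 variables, 5 fits only Nate (and all 8 values in {1, 2, 3, 4, 5, 6, 7, 8} must be used), so Nate = 5.
The 7 still-open variables together cover exactly {1, 2, 3, 4, 6, 7, 8} — 7 values for 7 variables — and 1 appears only in Ivy's list, so Ivy = 1.
The 6 still-open variables draw from only 6 values {2, 3, 4, 6, 7, 8}, so each is used; only Erin can be 8, hence Erin = 8.
The 2 variables Bob and Carol are confined to {2, 4}, which locks those values in; drop them from Mona.
So Mona = 3.

3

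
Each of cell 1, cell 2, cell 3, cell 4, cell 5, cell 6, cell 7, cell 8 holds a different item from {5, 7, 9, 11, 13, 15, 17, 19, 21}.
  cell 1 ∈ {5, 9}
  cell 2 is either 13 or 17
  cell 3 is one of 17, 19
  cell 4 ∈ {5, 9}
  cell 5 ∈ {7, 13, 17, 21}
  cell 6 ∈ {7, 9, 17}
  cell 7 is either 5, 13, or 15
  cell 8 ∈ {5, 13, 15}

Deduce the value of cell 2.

17

Among the 8 variables, 19 fits only cell 3 (and all 8 values in {5, 7, 9, 13, 15, 17, 19, 21} must be used), so cell 3 = 19.
The 7 still-open variables together cover exactly {5, 7, 9, 13, 15, 17, 21} — 7 values for 7 variables — and 21 appears only in cell 5's list, so cell 5 = 21.
The 6 still-open variables draw from only 6 values {5, 7, 9, 13, 15, 17}, so each is used; only cell 6 can be 7, hence cell 6 = 7.
The 5 still-open variables together cover exactly {5, 9, 13, 15, 17} — 5 values for 5 variables — and 17 appears only in cell 2's list, so cell 2 = 17.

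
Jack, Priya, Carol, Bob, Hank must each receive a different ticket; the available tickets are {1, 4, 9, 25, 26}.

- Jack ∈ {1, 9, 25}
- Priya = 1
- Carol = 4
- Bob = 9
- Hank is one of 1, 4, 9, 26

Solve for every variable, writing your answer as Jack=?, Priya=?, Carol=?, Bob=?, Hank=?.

Jack=25, Priya=1, Carol=4, Bob=9, Hank=26

Priya's domain is down to {1}, so Priya = 1. Eliminate 1 elsewhere: Jack, Hank.
Carol must be 4 (only option left). So Hank can't be 4.
Bob has just one choice, so Bob = 9. Remove 9 from Jack, Hank.
That leaves Hank = 26.
That leaves Jack = 25.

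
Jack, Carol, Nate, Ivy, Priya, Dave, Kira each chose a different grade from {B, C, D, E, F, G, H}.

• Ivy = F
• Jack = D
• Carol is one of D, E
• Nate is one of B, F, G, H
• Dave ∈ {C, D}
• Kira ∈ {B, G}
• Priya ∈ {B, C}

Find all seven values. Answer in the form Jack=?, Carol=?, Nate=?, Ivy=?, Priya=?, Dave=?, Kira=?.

Jack must be D (only option left). Eliminate D elsewhere: Carol, Dave.
That leaves Carol = E.
Ivy's domain is down to {F}, so Ivy = F. Remove F from Nate.
Dave must be C (only option left). Remove C from Priya.
Priya must be B (only option left). Strike B from Nate, Kira.
Kira's domain is down to {G}, so Kira = G. Remove G from Nate.
Nate must be H (only option left).

Jack=D, Carol=E, Nate=H, Ivy=F, Priya=B, Dave=C, Kira=G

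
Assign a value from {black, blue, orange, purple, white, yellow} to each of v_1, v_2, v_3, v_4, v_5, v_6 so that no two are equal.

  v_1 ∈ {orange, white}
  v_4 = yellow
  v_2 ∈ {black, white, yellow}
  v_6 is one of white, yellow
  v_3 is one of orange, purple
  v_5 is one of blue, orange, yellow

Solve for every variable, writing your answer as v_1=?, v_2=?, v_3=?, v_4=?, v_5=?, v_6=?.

v_4 has just one choice, so v_4 = yellow. So v_2, v_5, v_6 can't be yellow.
That leaves v_6 = white. Eliminate white elsewhere: v_1, v_2.
v_1 must be orange (only option left). Remove orange from v_3, v_5.
v_2's domain is down to {black}, so v_2 = black.
v_3's domain is down to {purple}, so v_3 = purple.
That leaves v_5 = blue.

v_1=orange, v_2=black, v_3=purple, v_4=yellow, v_5=blue, v_6=white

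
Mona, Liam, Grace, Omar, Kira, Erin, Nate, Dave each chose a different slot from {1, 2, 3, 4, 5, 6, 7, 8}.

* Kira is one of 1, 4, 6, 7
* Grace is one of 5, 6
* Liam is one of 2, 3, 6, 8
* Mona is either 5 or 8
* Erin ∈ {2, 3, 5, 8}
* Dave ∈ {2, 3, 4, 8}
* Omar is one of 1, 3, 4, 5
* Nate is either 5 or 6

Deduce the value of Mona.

8

The 8 variables together cover exactly {1, 2, 3, 4, 5, 6, 7, 8} — 8 values for 8 variables — and 7 appears only in Kira's list, so Kira = 7.
Among the 7 still-open variables, 1 fits only Omar (and all 7 values in {1, 2, 3, 4, 5, 6, 8} must be used), so Omar = 1.
The 6 still-open variables draw from only 6 values {2, 3, 4, 5, 6, 8}, so each is used; only Dave can be 4, hence Dave = 4.
The 2 variables Grace and Nate are confined to {5, 6}, which locks those values in; drop them from Mona, Liam, Erin.
So Mona = 8.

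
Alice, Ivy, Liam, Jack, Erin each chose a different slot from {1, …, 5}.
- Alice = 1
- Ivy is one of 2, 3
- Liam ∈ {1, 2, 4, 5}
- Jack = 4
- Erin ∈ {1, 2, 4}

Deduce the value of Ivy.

3

Alice's domain is down to {1}, so Alice = 1. Strike 1 from Liam, Erin.
Jack's domain is down to {4}, so Jack = 4. Remove 4 from Liam, Erin.
Erin has just one choice, so Erin = 2. So Ivy, Liam can't be 2.
So Ivy = 3.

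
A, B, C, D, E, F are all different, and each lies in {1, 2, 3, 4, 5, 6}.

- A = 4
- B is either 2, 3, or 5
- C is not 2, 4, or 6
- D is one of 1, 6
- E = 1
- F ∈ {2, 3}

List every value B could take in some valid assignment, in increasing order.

A must be 4 (only option left).
E has just one choice, so E = 1. Strike 1 from C, D.
D must be 6 (only option left).
No further eliminations apply; B can still be any of 2, 3, 5.

2, 3, 5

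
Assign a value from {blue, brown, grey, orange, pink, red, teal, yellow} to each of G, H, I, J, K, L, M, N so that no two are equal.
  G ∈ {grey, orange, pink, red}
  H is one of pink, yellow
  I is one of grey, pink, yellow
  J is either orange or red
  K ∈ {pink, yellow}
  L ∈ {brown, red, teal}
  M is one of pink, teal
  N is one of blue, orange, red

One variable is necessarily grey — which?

I

Among the 8 variables, blue fits only N (and all 8 values in {blue, brown, grey, orange, pink, red, teal, yellow} must be used), so N = blue.
Among the 7 still-open variables, brown fits only L (and all 7 values in {brown, grey, orange, pink, red, teal, yellow} must be used), so L = brown.
The 6 still-open variables draw from only 6 values {grey, orange, pink, red, teal, yellow}, so each is used; only M can be teal, hence M = teal.
The 2 variables H and K are confined to {pink, yellow}, which locks those values in; drop them from G, I.
So grey goes to I.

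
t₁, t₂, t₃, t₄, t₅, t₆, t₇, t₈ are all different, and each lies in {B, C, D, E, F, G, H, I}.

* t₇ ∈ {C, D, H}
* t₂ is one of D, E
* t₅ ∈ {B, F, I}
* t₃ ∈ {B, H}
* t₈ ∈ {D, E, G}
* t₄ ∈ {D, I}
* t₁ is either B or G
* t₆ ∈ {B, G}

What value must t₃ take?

H

Among the 8 variables, C fits only t₇ (and all 8 values in {B, C, D, E, F, G, H, I} must be used), so t₇ = C.
The 7 still-open variables together cover exactly {B, D, E, F, G, H, I} — 7 values for 7 variables — and F appears only in t₅'s list, so t₅ = F.
The 6 still-open variables together cover exactly {B, D, E, G, H, I} — 6 values for 6 variables — and H appears only in t₃'s list, so t₃ = H.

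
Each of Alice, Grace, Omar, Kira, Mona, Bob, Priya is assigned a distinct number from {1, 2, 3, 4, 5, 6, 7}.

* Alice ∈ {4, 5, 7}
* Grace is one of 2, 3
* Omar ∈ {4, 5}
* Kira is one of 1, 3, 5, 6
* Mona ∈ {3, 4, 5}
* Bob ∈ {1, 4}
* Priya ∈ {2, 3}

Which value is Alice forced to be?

Among the 7 variables, 6 fits only Kira (and all 7 values in {1, 2, 3, 4, 5, 6, 7} must be used), so Kira = 6.
The 6 still-open variables draw from only 6 values {1, 2, 3, 4, 5, 7}, so each is used; only Bob can be 1, hence Bob = 1.
Among the 5 still-open variables, 7 fits only Alice (and all 5 values in {2, 3, 4, 5, 7} must be used), so Alice = 7.

7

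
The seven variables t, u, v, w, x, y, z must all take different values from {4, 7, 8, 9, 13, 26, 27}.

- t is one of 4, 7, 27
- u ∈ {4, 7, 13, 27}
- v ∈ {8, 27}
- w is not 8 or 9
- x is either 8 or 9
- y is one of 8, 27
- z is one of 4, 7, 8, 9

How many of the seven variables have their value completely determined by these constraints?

3

The 7 variables together cover exactly {4, 7, 8, 9, 13, 26, 27} — 7 values for 7 variables — and 26 appears only in w's list, so w = 26.
The 6 still-open variables together cover exactly {4, 7, 8, 9, 13, 27} — 6 values for 6 variables — and 13 appears only in u's list, so u = 13.
v and y between them cover only {8, 27} — a naked pair. Remove those values from t, x, z.
x must be 9 (only option left). Eliminate 9 elsewhere: z.
Determined: u=13, w=26, x=9. The other variables each still have more than one consistent value. That makes 3.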